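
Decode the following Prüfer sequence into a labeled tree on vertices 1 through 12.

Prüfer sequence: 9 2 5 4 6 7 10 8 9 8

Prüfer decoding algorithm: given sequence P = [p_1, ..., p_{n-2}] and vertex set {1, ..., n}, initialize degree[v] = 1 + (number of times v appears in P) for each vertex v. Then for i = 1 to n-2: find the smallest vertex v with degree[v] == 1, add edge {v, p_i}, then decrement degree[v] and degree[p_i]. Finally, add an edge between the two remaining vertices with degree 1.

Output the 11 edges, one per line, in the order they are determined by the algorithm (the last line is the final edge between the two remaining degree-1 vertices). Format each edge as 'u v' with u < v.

Initial degrees: {1:1, 2:2, 3:1, 4:2, 5:2, 6:2, 7:2, 8:3, 9:3, 10:2, 11:1, 12:1}
Step 1: smallest deg-1 vertex = 1, p_1 = 9. Add edge {1,9}. Now deg[1]=0, deg[9]=2.
Step 2: smallest deg-1 vertex = 3, p_2 = 2. Add edge {2,3}. Now deg[3]=0, deg[2]=1.
Step 3: smallest deg-1 vertex = 2, p_3 = 5. Add edge {2,5}. Now deg[2]=0, deg[5]=1.
Step 4: smallest deg-1 vertex = 5, p_4 = 4. Add edge {4,5}. Now deg[5]=0, deg[4]=1.
Step 5: smallest deg-1 vertex = 4, p_5 = 6. Add edge {4,6}. Now deg[4]=0, deg[6]=1.
Step 6: smallest deg-1 vertex = 6, p_6 = 7. Add edge {6,7}. Now deg[6]=0, deg[7]=1.
Step 7: smallest deg-1 vertex = 7, p_7 = 10. Add edge {7,10}. Now deg[7]=0, deg[10]=1.
Step 8: smallest deg-1 vertex = 10, p_8 = 8. Add edge {8,10}. Now deg[10]=0, deg[8]=2.
Step 9: smallest deg-1 vertex = 11, p_9 = 9. Add edge {9,11}. Now deg[11]=0, deg[9]=1.
Step 10: smallest deg-1 vertex = 9, p_10 = 8. Add edge {8,9}. Now deg[9]=0, deg[8]=1.
Final: two remaining deg-1 vertices are 8, 12. Add edge {8,12}.

Answer: 1 9
2 3
2 5
4 5
4 6
6 7
7 10
8 10
9 11
8 9
8 12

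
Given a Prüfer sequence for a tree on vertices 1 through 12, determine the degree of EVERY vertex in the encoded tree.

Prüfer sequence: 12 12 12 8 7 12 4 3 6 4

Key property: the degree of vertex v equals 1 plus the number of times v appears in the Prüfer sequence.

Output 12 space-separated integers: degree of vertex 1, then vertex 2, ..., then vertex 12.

p_1 = 12: count[12] becomes 1
p_2 = 12: count[12] becomes 2
p_3 = 12: count[12] becomes 3
p_4 = 8: count[8] becomes 1
p_5 = 7: count[7] becomes 1
p_6 = 12: count[12] becomes 4
p_7 = 4: count[4] becomes 1
p_8 = 3: count[3] becomes 1
p_9 = 6: count[6] becomes 1
p_10 = 4: count[4] becomes 2
Degrees (1 + count): deg[1]=1+0=1, deg[2]=1+0=1, deg[3]=1+1=2, deg[4]=1+2=3, deg[5]=1+0=1, deg[6]=1+1=2, deg[7]=1+1=2, deg[8]=1+1=2, deg[9]=1+0=1, deg[10]=1+0=1, deg[11]=1+0=1, deg[12]=1+4=5

Answer: 1 1 2 3 1 2 2 2 1 1 1 5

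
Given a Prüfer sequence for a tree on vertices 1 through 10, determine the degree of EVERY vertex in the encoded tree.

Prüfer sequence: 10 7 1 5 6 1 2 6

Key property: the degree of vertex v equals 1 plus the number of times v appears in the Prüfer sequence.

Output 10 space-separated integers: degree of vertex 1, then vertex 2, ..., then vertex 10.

Answer: 3 2 1 1 2 3 2 1 1 2

Derivation:
p_1 = 10: count[10] becomes 1
p_2 = 7: count[7] becomes 1
p_3 = 1: count[1] becomes 1
p_4 = 5: count[5] becomes 1
p_5 = 6: count[6] becomes 1
p_6 = 1: count[1] becomes 2
p_7 = 2: count[2] becomes 1
p_8 = 6: count[6] becomes 2
Degrees (1 + count): deg[1]=1+2=3, deg[2]=1+1=2, deg[3]=1+0=1, deg[4]=1+0=1, deg[5]=1+1=2, deg[6]=1+2=3, deg[7]=1+1=2, deg[8]=1+0=1, deg[9]=1+0=1, deg[10]=1+1=2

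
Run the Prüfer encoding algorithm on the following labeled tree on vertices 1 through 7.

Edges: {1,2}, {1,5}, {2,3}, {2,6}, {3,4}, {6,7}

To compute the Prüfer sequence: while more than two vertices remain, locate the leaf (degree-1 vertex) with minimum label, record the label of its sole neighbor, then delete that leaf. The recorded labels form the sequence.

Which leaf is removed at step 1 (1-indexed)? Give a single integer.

Step 1: current leaves = {4,5,7}. Remove leaf 4 (neighbor: 3).

Answer: 4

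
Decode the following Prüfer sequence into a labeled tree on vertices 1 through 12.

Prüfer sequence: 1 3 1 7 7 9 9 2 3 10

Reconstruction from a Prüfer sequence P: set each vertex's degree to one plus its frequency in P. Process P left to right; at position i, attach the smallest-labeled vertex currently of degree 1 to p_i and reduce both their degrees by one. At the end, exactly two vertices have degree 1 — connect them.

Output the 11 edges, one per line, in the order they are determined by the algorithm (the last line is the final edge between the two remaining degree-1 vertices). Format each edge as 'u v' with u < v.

Initial degrees: {1:3, 2:2, 3:3, 4:1, 5:1, 6:1, 7:3, 8:1, 9:3, 10:2, 11:1, 12:1}
Step 1: smallest deg-1 vertex = 4, p_1 = 1. Add edge {1,4}. Now deg[4]=0, deg[1]=2.
Step 2: smallest deg-1 vertex = 5, p_2 = 3. Add edge {3,5}. Now deg[5]=0, deg[3]=2.
Step 3: smallest deg-1 vertex = 6, p_3 = 1. Add edge {1,6}. Now deg[6]=0, deg[1]=1.
Step 4: smallest deg-1 vertex = 1, p_4 = 7. Add edge {1,7}. Now deg[1]=0, deg[7]=2.
Step 5: smallest deg-1 vertex = 8, p_5 = 7. Add edge {7,8}. Now deg[8]=0, deg[7]=1.
Step 6: smallest deg-1 vertex = 7, p_6 = 9. Add edge {7,9}. Now deg[7]=0, deg[9]=2.
Step 7: smallest deg-1 vertex = 11, p_7 = 9. Add edge {9,11}. Now deg[11]=0, deg[9]=1.
Step 8: smallest deg-1 vertex = 9, p_8 = 2. Add edge {2,9}. Now deg[9]=0, deg[2]=1.
Step 9: smallest deg-1 vertex = 2, p_9 = 3. Add edge {2,3}. Now deg[2]=0, deg[3]=1.
Step 10: smallest deg-1 vertex = 3, p_10 = 10. Add edge {3,10}. Now deg[3]=0, deg[10]=1.
Final: two remaining deg-1 vertices are 10, 12. Add edge {10,12}.

Answer: 1 4
3 5
1 6
1 7
7 8
7 9
9 11
2 9
2 3
3 10
10 12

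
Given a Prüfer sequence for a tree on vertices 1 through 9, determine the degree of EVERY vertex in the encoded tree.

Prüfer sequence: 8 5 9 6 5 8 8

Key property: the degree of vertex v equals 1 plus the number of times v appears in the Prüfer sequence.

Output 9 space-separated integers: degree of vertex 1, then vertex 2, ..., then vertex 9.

p_1 = 8: count[8] becomes 1
p_2 = 5: count[5] becomes 1
p_3 = 9: count[9] becomes 1
p_4 = 6: count[6] becomes 1
p_5 = 5: count[5] becomes 2
p_6 = 8: count[8] becomes 2
p_7 = 8: count[8] becomes 3
Degrees (1 + count): deg[1]=1+0=1, deg[2]=1+0=1, deg[3]=1+0=1, deg[4]=1+0=1, deg[5]=1+2=3, deg[6]=1+1=2, deg[7]=1+0=1, deg[8]=1+3=4, deg[9]=1+1=2

Answer: 1 1 1 1 3 2 1 4 2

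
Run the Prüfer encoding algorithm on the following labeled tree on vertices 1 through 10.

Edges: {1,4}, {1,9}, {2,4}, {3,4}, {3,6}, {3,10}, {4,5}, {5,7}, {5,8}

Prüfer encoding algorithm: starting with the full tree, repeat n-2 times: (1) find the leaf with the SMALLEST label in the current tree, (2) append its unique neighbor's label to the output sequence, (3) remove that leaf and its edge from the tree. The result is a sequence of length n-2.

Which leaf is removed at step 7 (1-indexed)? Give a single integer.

Step 1: current leaves = {2,6,7,8,9,10}. Remove leaf 2 (neighbor: 4).
Step 2: current leaves = {6,7,8,9,10}. Remove leaf 6 (neighbor: 3).
Step 3: current leaves = {7,8,9,10}. Remove leaf 7 (neighbor: 5).
Step 4: current leaves = {8,9,10}. Remove leaf 8 (neighbor: 5).
Step 5: current leaves = {5,9,10}. Remove leaf 5 (neighbor: 4).
Step 6: current leaves = {9,10}. Remove leaf 9 (neighbor: 1).
Step 7: current leaves = {1,10}. Remove leaf 1 (neighbor: 4).

Answer: 1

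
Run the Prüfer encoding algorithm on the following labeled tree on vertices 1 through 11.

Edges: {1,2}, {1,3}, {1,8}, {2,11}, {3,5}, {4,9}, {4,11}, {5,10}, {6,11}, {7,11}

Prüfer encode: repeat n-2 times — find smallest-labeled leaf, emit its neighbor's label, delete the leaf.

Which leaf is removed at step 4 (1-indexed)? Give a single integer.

Step 1: current leaves = {6,7,8,9,10}. Remove leaf 6 (neighbor: 11).
Step 2: current leaves = {7,8,9,10}. Remove leaf 7 (neighbor: 11).
Step 3: current leaves = {8,9,10}. Remove leaf 8 (neighbor: 1).
Step 4: current leaves = {9,10}. Remove leaf 9 (neighbor: 4).

Answer: 9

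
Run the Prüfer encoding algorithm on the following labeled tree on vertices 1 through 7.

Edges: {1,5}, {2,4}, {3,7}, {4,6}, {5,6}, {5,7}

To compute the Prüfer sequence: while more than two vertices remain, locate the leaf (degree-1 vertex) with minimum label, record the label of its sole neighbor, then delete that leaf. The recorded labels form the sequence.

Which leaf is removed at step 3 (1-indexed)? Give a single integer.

Step 1: current leaves = {1,2,3}. Remove leaf 1 (neighbor: 5).
Step 2: current leaves = {2,3}. Remove leaf 2 (neighbor: 4).
Step 3: current leaves = {3,4}. Remove leaf 3 (neighbor: 7).

Answer: 3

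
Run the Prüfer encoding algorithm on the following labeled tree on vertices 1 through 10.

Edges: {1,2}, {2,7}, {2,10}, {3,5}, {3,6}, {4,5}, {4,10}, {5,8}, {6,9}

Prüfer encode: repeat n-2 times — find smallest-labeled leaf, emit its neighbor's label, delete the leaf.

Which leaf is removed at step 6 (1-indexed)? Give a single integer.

Answer: 6

Derivation:
Step 1: current leaves = {1,7,8,9}. Remove leaf 1 (neighbor: 2).
Step 2: current leaves = {7,8,9}. Remove leaf 7 (neighbor: 2).
Step 3: current leaves = {2,8,9}. Remove leaf 2 (neighbor: 10).
Step 4: current leaves = {8,9,10}. Remove leaf 8 (neighbor: 5).
Step 5: current leaves = {9,10}. Remove leaf 9 (neighbor: 6).
Step 6: current leaves = {6,10}. Remove leaf 6 (neighbor: 3).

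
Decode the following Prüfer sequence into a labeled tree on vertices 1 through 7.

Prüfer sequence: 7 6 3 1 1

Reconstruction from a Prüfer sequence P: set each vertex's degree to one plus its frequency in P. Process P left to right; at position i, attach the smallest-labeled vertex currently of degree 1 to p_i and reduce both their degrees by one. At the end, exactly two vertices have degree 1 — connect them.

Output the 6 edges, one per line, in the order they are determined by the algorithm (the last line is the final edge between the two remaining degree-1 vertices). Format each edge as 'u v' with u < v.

Answer: 2 7
4 6
3 5
1 3
1 6
1 7

Derivation:
Initial degrees: {1:3, 2:1, 3:2, 4:1, 5:1, 6:2, 7:2}
Step 1: smallest deg-1 vertex = 2, p_1 = 7. Add edge {2,7}. Now deg[2]=0, deg[7]=1.
Step 2: smallest deg-1 vertex = 4, p_2 = 6. Add edge {4,6}. Now deg[4]=0, deg[6]=1.
Step 3: smallest deg-1 vertex = 5, p_3 = 3. Add edge {3,5}. Now deg[5]=0, deg[3]=1.
Step 4: smallest deg-1 vertex = 3, p_4 = 1. Add edge {1,3}. Now deg[3]=0, deg[1]=2.
Step 5: smallest deg-1 vertex = 6, p_5 = 1. Add edge {1,6}. Now deg[6]=0, deg[1]=1.
Final: two remaining deg-1 vertices are 1, 7. Add edge {1,7}.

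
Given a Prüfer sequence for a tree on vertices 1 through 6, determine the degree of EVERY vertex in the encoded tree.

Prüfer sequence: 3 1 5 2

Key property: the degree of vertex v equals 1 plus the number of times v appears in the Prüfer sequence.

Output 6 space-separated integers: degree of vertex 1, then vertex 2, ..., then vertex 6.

p_1 = 3: count[3] becomes 1
p_2 = 1: count[1] becomes 1
p_3 = 5: count[5] becomes 1
p_4 = 2: count[2] becomes 1
Degrees (1 + count): deg[1]=1+1=2, deg[2]=1+1=2, deg[3]=1+1=2, deg[4]=1+0=1, deg[5]=1+1=2, deg[6]=1+0=1

Answer: 2 2 2 1 2 1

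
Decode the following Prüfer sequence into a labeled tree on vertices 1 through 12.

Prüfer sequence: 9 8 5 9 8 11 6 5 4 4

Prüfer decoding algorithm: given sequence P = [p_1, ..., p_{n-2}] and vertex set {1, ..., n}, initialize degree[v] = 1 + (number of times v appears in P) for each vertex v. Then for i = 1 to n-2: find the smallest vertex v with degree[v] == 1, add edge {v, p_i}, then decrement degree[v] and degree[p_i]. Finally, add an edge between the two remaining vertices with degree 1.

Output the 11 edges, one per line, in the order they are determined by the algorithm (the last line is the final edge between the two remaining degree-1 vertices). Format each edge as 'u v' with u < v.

Answer: 1 9
2 8
3 5
7 9
8 9
8 11
6 10
5 6
4 5
4 11
4 12

Derivation:
Initial degrees: {1:1, 2:1, 3:1, 4:3, 5:3, 6:2, 7:1, 8:3, 9:3, 10:1, 11:2, 12:1}
Step 1: smallest deg-1 vertex = 1, p_1 = 9. Add edge {1,9}. Now deg[1]=0, deg[9]=2.
Step 2: smallest deg-1 vertex = 2, p_2 = 8. Add edge {2,8}. Now deg[2]=0, deg[8]=2.
Step 3: smallest deg-1 vertex = 3, p_3 = 5. Add edge {3,5}. Now deg[3]=0, deg[5]=2.
Step 4: smallest deg-1 vertex = 7, p_4 = 9. Add edge {7,9}. Now deg[7]=0, deg[9]=1.
Step 5: smallest deg-1 vertex = 9, p_5 = 8. Add edge {8,9}. Now deg[9]=0, deg[8]=1.
Step 6: smallest deg-1 vertex = 8, p_6 = 11. Add edge {8,11}. Now deg[8]=0, deg[11]=1.
Step 7: smallest deg-1 vertex = 10, p_7 = 6. Add edge {6,10}. Now deg[10]=0, deg[6]=1.
Step 8: smallest deg-1 vertex = 6, p_8 = 5. Add edge {5,6}. Now deg[6]=0, deg[5]=1.
Step 9: smallest deg-1 vertex = 5, p_9 = 4. Add edge {4,5}. Now deg[5]=0, deg[4]=2.
Step 10: smallest deg-1 vertex = 11, p_10 = 4. Add edge {4,11}. Now deg[11]=0, deg[4]=1.
Final: two remaining deg-1 vertices are 4, 12. Add edge {4,12}.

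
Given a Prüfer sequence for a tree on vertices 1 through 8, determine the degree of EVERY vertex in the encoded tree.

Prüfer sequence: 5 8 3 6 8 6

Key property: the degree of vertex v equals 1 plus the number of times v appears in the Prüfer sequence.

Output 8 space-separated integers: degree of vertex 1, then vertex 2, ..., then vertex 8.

Answer: 1 1 2 1 2 3 1 3

Derivation:
p_1 = 5: count[5] becomes 1
p_2 = 8: count[8] becomes 1
p_3 = 3: count[3] becomes 1
p_4 = 6: count[6] becomes 1
p_5 = 8: count[8] becomes 2
p_6 = 6: count[6] becomes 2
Degrees (1 + count): deg[1]=1+0=1, deg[2]=1+0=1, deg[3]=1+1=2, deg[4]=1+0=1, deg[5]=1+1=2, deg[6]=1+2=3, deg[7]=1+0=1, deg[8]=1+2=3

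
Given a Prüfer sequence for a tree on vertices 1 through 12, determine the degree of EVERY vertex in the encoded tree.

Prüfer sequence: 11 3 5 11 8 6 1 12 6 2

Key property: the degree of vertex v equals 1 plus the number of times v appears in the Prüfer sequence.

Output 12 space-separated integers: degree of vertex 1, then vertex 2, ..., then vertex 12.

Answer: 2 2 2 1 2 3 1 2 1 1 3 2

Derivation:
p_1 = 11: count[11] becomes 1
p_2 = 3: count[3] becomes 1
p_3 = 5: count[5] becomes 1
p_4 = 11: count[11] becomes 2
p_5 = 8: count[8] becomes 1
p_6 = 6: count[6] becomes 1
p_7 = 1: count[1] becomes 1
p_8 = 12: count[12] becomes 1
p_9 = 6: count[6] becomes 2
p_10 = 2: count[2] becomes 1
Degrees (1 + count): deg[1]=1+1=2, deg[2]=1+1=2, deg[3]=1+1=2, deg[4]=1+0=1, deg[5]=1+1=2, deg[6]=1+2=3, deg[7]=1+0=1, deg[8]=1+1=2, deg[9]=1+0=1, deg[10]=1+0=1, deg[11]=1+2=3, deg[12]=1+1=2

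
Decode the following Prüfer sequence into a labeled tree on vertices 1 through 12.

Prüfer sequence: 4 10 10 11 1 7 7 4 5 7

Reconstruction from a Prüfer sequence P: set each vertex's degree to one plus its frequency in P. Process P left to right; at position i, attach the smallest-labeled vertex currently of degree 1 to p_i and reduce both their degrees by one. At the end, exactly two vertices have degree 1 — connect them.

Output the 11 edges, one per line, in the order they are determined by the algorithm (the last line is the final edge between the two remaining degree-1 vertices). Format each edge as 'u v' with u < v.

Answer: 2 4
3 10
6 10
8 11
1 9
1 7
7 10
4 11
4 5
5 7
7 12

Derivation:
Initial degrees: {1:2, 2:1, 3:1, 4:3, 5:2, 6:1, 7:4, 8:1, 9:1, 10:3, 11:2, 12:1}
Step 1: smallest deg-1 vertex = 2, p_1 = 4. Add edge {2,4}. Now deg[2]=0, deg[4]=2.
Step 2: smallest deg-1 vertex = 3, p_2 = 10. Add edge {3,10}. Now deg[3]=0, deg[10]=2.
Step 3: smallest deg-1 vertex = 6, p_3 = 10. Add edge {6,10}. Now deg[6]=0, deg[10]=1.
Step 4: smallest deg-1 vertex = 8, p_4 = 11. Add edge {8,11}. Now deg[8]=0, deg[11]=1.
Step 5: smallest deg-1 vertex = 9, p_5 = 1. Add edge {1,9}. Now deg[9]=0, deg[1]=1.
Step 6: smallest deg-1 vertex = 1, p_6 = 7. Add edge {1,7}. Now deg[1]=0, deg[7]=3.
Step 7: smallest deg-1 vertex = 10, p_7 = 7. Add edge {7,10}. Now deg[10]=0, deg[7]=2.
Step 8: smallest deg-1 vertex = 11, p_8 = 4. Add edge {4,11}. Now deg[11]=0, deg[4]=1.
Step 9: smallest deg-1 vertex = 4, p_9 = 5. Add edge {4,5}. Now deg[4]=0, deg[5]=1.
Step 10: smallest deg-1 vertex = 5, p_10 = 7. Add edge {5,7}. Now deg[5]=0, deg[7]=1.
Final: two remaining deg-1 vertices are 7, 12. Add edge {7,12}.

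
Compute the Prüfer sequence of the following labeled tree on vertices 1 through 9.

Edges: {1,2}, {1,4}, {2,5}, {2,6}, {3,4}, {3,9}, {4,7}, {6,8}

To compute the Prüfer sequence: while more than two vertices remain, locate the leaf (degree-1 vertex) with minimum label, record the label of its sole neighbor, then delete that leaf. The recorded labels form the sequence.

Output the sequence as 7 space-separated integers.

Step 1: leaves = {5,7,8,9}. Remove smallest leaf 5, emit neighbor 2.
Step 2: leaves = {7,8,9}. Remove smallest leaf 7, emit neighbor 4.
Step 3: leaves = {8,9}. Remove smallest leaf 8, emit neighbor 6.
Step 4: leaves = {6,9}. Remove smallest leaf 6, emit neighbor 2.
Step 5: leaves = {2,9}. Remove smallest leaf 2, emit neighbor 1.
Step 6: leaves = {1,9}. Remove smallest leaf 1, emit neighbor 4.
Step 7: leaves = {4,9}. Remove smallest leaf 4, emit neighbor 3.
Done: 2 vertices remain (3, 9). Sequence = [2 4 6 2 1 4 3]

Answer: 2 4 6 2 1 4 3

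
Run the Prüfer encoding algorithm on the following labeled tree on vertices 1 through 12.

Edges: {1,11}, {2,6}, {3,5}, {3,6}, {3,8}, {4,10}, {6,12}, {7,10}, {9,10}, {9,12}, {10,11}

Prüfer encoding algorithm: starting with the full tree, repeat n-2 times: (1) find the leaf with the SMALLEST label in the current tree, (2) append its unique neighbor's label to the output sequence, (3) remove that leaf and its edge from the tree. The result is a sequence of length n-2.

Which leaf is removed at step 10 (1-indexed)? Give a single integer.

Step 1: current leaves = {1,2,4,5,7,8}. Remove leaf 1 (neighbor: 11).
Step 2: current leaves = {2,4,5,7,8,11}. Remove leaf 2 (neighbor: 6).
Step 3: current leaves = {4,5,7,8,11}. Remove leaf 4 (neighbor: 10).
Step 4: current leaves = {5,7,8,11}. Remove leaf 5 (neighbor: 3).
Step 5: current leaves = {7,8,11}. Remove leaf 7 (neighbor: 10).
Step 6: current leaves = {8,11}. Remove leaf 8 (neighbor: 3).
Step 7: current leaves = {3,11}. Remove leaf 3 (neighbor: 6).
Step 8: current leaves = {6,11}. Remove leaf 6 (neighbor: 12).
Step 9: current leaves = {11,12}. Remove leaf 11 (neighbor: 10).
Step 10: current leaves = {10,12}. Remove leaf 10 (neighbor: 9).

Answer: 10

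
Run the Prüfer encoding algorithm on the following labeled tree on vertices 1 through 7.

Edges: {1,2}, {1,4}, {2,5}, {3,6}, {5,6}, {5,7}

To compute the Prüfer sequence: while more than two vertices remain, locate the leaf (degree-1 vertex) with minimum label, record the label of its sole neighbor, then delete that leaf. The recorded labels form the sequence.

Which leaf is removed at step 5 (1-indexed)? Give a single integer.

Answer: 6

Derivation:
Step 1: current leaves = {3,4,7}. Remove leaf 3 (neighbor: 6).
Step 2: current leaves = {4,6,7}. Remove leaf 4 (neighbor: 1).
Step 3: current leaves = {1,6,7}. Remove leaf 1 (neighbor: 2).
Step 4: current leaves = {2,6,7}. Remove leaf 2 (neighbor: 5).
Step 5: current leaves = {6,7}. Remove leaf 6 (neighbor: 5).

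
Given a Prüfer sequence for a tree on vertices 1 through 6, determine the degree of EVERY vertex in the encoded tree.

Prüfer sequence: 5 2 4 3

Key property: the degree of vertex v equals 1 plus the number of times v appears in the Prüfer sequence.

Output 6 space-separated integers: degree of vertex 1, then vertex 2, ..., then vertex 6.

p_1 = 5: count[5] becomes 1
p_2 = 2: count[2] becomes 1
p_3 = 4: count[4] becomes 1
p_4 = 3: count[3] becomes 1
Degrees (1 + count): deg[1]=1+0=1, deg[2]=1+1=2, deg[3]=1+1=2, deg[4]=1+1=2, deg[5]=1+1=2, deg[6]=1+0=1

Answer: 1 2 2 2 2 1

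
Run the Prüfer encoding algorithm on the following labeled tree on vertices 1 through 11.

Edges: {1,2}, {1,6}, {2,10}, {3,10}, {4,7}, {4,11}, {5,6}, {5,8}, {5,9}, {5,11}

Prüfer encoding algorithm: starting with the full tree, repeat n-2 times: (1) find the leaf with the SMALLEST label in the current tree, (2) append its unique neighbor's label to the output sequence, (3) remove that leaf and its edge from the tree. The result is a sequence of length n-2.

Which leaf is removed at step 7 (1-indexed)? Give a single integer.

Answer: 2

Derivation:
Step 1: current leaves = {3,7,8,9}. Remove leaf 3 (neighbor: 10).
Step 2: current leaves = {7,8,9,10}. Remove leaf 7 (neighbor: 4).
Step 3: current leaves = {4,8,9,10}. Remove leaf 4 (neighbor: 11).
Step 4: current leaves = {8,9,10,11}. Remove leaf 8 (neighbor: 5).
Step 5: current leaves = {9,10,11}. Remove leaf 9 (neighbor: 5).
Step 6: current leaves = {10,11}. Remove leaf 10 (neighbor: 2).
Step 7: current leaves = {2,11}. Remove leaf 2 (neighbor: 1).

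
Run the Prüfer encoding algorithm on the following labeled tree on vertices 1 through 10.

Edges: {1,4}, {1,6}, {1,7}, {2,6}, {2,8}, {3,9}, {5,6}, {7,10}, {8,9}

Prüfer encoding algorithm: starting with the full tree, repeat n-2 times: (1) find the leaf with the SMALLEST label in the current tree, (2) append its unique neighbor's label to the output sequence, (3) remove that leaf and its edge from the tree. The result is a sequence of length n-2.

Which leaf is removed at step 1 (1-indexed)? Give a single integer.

Answer: 3

Derivation:
Step 1: current leaves = {3,4,5,10}. Remove leaf 3 (neighbor: 9).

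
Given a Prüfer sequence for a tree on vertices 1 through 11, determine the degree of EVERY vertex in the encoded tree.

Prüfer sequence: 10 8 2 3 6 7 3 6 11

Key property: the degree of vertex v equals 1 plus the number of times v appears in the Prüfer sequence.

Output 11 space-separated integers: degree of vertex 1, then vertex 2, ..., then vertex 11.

p_1 = 10: count[10] becomes 1
p_2 = 8: count[8] becomes 1
p_3 = 2: count[2] becomes 1
p_4 = 3: count[3] becomes 1
p_5 = 6: count[6] becomes 1
p_6 = 7: count[7] becomes 1
p_7 = 3: count[3] becomes 2
p_8 = 6: count[6] becomes 2
p_9 = 11: count[11] becomes 1
Degrees (1 + count): deg[1]=1+0=1, deg[2]=1+1=2, deg[3]=1+2=3, deg[4]=1+0=1, deg[5]=1+0=1, deg[6]=1+2=3, deg[7]=1+1=2, deg[8]=1+1=2, deg[9]=1+0=1, deg[10]=1+1=2, deg[11]=1+1=2

Answer: 1 2 3 1 1 3 2 2 1 2 2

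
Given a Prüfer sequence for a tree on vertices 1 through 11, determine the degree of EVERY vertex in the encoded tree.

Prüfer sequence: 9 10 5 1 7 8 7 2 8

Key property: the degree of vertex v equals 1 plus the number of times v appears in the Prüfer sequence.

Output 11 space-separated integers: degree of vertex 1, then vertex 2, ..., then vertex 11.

Answer: 2 2 1 1 2 1 3 3 2 2 1

Derivation:
p_1 = 9: count[9] becomes 1
p_2 = 10: count[10] becomes 1
p_3 = 5: count[5] becomes 1
p_4 = 1: count[1] becomes 1
p_5 = 7: count[7] becomes 1
p_6 = 8: count[8] becomes 1
p_7 = 7: count[7] becomes 2
p_8 = 2: count[2] becomes 1
p_9 = 8: count[8] becomes 2
Degrees (1 + count): deg[1]=1+1=2, deg[2]=1+1=2, deg[3]=1+0=1, deg[4]=1+0=1, deg[5]=1+1=2, deg[6]=1+0=1, deg[7]=1+2=3, deg[8]=1+2=3, deg[9]=1+1=2, deg[10]=1+1=2, deg[11]=1+0=1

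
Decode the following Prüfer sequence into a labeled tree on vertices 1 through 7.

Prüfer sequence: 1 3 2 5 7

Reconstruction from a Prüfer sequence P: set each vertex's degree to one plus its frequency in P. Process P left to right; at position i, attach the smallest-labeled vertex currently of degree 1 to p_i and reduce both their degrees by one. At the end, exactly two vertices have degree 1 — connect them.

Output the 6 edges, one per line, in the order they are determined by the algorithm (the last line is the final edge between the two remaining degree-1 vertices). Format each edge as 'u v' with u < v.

Initial degrees: {1:2, 2:2, 3:2, 4:1, 5:2, 6:1, 7:2}
Step 1: smallest deg-1 vertex = 4, p_1 = 1. Add edge {1,4}. Now deg[4]=0, deg[1]=1.
Step 2: smallest deg-1 vertex = 1, p_2 = 3. Add edge {1,3}. Now deg[1]=0, deg[3]=1.
Step 3: smallest deg-1 vertex = 3, p_3 = 2. Add edge {2,3}. Now deg[3]=0, deg[2]=1.
Step 4: smallest deg-1 vertex = 2, p_4 = 5. Add edge {2,5}. Now deg[2]=0, deg[5]=1.
Step 5: smallest deg-1 vertex = 5, p_5 = 7. Add edge {5,7}. Now deg[5]=0, deg[7]=1.
Final: two remaining deg-1 vertices are 6, 7. Add edge {6,7}.

Answer: 1 4
1 3
2 3
2 5
5 7
6 7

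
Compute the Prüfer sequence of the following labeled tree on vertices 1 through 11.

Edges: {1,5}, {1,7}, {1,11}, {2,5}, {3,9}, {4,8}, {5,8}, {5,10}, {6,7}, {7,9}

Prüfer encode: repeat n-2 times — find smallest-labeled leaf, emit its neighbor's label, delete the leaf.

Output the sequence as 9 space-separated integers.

Answer: 5 9 8 7 5 7 1 5 1

Derivation:
Step 1: leaves = {2,3,4,6,10,11}. Remove smallest leaf 2, emit neighbor 5.
Step 2: leaves = {3,4,6,10,11}. Remove smallest leaf 3, emit neighbor 9.
Step 3: leaves = {4,6,9,10,11}. Remove smallest leaf 4, emit neighbor 8.
Step 4: leaves = {6,8,9,10,11}. Remove smallest leaf 6, emit neighbor 7.
Step 5: leaves = {8,9,10,11}. Remove smallest leaf 8, emit neighbor 5.
Step 6: leaves = {9,10,11}. Remove smallest leaf 9, emit neighbor 7.
Step 7: leaves = {7,10,11}. Remove smallest leaf 7, emit neighbor 1.
Step 8: leaves = {10,11}. Remove smallest leaf 10, emit neighbor 5.
Step 9: leaves = {5,11}. Remove smallest leaf 5, emit neighbor 1.
Done: 2 vertices remain (1, 11). Sequence = [5 9 8 7 5 7 1 5 1]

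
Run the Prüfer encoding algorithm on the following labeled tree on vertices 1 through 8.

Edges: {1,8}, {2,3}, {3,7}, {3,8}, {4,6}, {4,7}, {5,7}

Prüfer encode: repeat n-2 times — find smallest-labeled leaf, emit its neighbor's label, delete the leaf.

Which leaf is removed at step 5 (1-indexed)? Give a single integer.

Answer: 4

Derivation:
Step 1: current leaves = {1,2,5,6}. Remove leaf 1 (neighbor: 8).
Step 2: current leaves = {2,5,6,8}. Remove leaf 2 (neighbor: 3).
Step 3: current leaves = {5,6,8}. Remove leaf 5 (neighbor: 7).
Step 4: current leaves = {6,8}. Remove leaf 6 (neighbor: 4).
Step 5: current leaves = {4,8}. Remove leaf 4 (neighbor: 7).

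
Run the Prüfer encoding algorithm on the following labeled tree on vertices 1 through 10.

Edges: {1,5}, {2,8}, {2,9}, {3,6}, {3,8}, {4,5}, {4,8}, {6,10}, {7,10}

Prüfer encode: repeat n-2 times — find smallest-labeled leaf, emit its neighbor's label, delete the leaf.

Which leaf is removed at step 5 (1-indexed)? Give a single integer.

Step 1: current leaves = {1,7,9}. Remove leaf 1 (neighbor: 5).
Step 2: current leaves = {5,7,9}. Remove leaf 5 (neighbor: 4).
Step 3: current leaves = {4,7,9}. Remove leaf 4 (neighbor: 8).
Step 4: current leaves = {7,9}. Remove leaf 7 (neighbor: 10).
Step 5: current leaves = {9,10}. Remove leaf 9 (neighbor: 2).

Answer: 9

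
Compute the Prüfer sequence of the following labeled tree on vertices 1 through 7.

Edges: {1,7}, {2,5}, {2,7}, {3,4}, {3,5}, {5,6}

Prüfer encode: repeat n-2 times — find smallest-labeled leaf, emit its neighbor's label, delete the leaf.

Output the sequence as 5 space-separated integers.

Step 1: leaves = {1,4,6}. Remove smallest leaf 1, emit neighbor 7.
Step 2: leaves = {4,6,7}. Remove smallest leaf 4, emit neighbor 3.
Step 3: leaves = {3,6,7}. Remove smallest leaf 3, emit neighbor 5.
Step 4: leaves = {6,7}. Remove smallest leaf 6, emit neighbor 5.
Step 5: leaves = {5,7}. Remove smallest leaf 5, emit neighbor 2.
Done: 2 vertices remain (2, 7). Sequence = [7 3 5 5 2]

Answer: 7 3 5 5 2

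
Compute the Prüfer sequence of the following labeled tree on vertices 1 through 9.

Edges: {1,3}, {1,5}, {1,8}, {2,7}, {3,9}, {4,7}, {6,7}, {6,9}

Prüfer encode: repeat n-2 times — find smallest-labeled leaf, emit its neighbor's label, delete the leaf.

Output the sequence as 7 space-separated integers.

Answer: 7 7 1 6 9 1 3

Derivation:
Step 1: leaves = {2,4,5,8}. Remove smallest leaf 2, emit neighbor 7.
Step 2: leaves = {4,5,8}. Remove smallest leaf 4, emit neighbor 7.
Step 3: leaves = {5,7,8}. Remove smallest leaf 5, emit neighbor 1.
Step 4: leaves = {7,8}. Remove smallest leaf 7, emit neighbor 6.
Step 5: leaves = {6,8}. Remove smallest leaf 6, emit neighbor 9.
Step 6: leaves = {8,9}. Remove smallest leaf 8, emit neighbor 1.
Step 7: leaves = {1,9}. Remove smallest leaf 1, emit neighbor 3.
Done: 2 vertices remain (3, 9). Sequence = [7 7 1 6 9 1 3]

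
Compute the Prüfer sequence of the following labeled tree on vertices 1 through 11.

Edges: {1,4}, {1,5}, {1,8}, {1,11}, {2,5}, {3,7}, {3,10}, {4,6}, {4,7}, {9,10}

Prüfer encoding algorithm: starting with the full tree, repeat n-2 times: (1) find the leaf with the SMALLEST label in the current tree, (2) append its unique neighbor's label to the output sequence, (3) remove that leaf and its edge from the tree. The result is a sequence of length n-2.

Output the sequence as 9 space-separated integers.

Step 1: leaves = {2,6,8,9,11}. Remove smallest leaf 2, emit neighbor 5.
Step 2: leaves = {5,6,8,9,11}. Remove smallest leaf 5, emit neighbor 1.
Step 3: leaves = {6,8,9,11}. Remove smallest leaf 6, emit neighbor 4.
Step 4: leaves = {8,9,11}. Remove smallest leaf 8, emit neighbor 1.
Step 5: leaves = {9,11}. Remove smallest leaf 9, emit neighbor 10.
Step 6: leaves = {10,11}. Remove smallest leaf 10, emit neighbor 3.
Step 7: leaves = {3,11}. Remove smallest leaf 3, emit neighbor 7.
Step 8: leaves = {7,11}. Remove smallest leaf 7, emit neighbor 4.
Step 9: leaves = {4,11}. Remove smallest leaf 4, emit neighbor 1.
Done: 2 vertices remain (1, 11). Sequence = [5 1 4 1 10 3 7 4 1]

Answer: 5 1 4 1 10 3 7 4 1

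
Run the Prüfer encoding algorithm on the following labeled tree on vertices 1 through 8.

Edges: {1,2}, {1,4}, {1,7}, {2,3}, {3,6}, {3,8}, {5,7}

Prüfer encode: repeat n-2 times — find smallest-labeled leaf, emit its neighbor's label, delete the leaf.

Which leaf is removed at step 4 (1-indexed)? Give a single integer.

Step 1: current leaves = {4,5,6,8}. Remove leaf 4 (neighbor: 1).
Step 2: current leaves = {5,6,8}. Remove leaf 5 (neighbor: 7).
Step 3: current leaves = {6,7,8}. Remove leaf 6 (neighbor: 3).
Step 4: current leaves = {7,8}. Remove leaf 7 (neighbor: 1).

Answer: 7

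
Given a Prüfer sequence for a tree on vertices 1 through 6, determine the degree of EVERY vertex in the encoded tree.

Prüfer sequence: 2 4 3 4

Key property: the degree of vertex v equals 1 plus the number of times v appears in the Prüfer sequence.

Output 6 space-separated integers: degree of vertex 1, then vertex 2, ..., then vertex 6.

p_1 = 2: count[2] becomes 1
p_2 = 4: count[4] becomes 1
p_3 = 3: count[3] becomes 1
p_4 = 4: count[4] becomes 2
Degrees (1 + count): deg[1]=1+0=1, deg[2]=1+1=2, deg[3]=1+1=2, deg[4]=1+2=3, deg[5]=1+0=1, deg[6]=1+0=1

Answer: 1 2 2 3 1 1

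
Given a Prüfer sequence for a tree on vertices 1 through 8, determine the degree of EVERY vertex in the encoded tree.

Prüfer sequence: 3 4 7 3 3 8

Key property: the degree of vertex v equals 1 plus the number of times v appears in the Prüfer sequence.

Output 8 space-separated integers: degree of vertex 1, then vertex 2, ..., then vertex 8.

p_1 = 3: count[3] becomes 1
p_2 = 4: count[4] becomes 1
p_3 = 7: count[7] becomes 1
p_4 = 3: count[3] becomes 2
p_5 = 3: count[3] becomes 3
p_6 = 8: count[8] becomes 1
Degrees (1 + count): deg[1]=1+0=1, deg[2]=1+0=1, deg[3]=1+3=4, deg[4]=1+1=2, deg[5]=1+0=1, deg[6]=1+0=1, deg[7]=1+1=2, deg[8]=1+1=2

Answer: 1 1 4 2 1 1 2 2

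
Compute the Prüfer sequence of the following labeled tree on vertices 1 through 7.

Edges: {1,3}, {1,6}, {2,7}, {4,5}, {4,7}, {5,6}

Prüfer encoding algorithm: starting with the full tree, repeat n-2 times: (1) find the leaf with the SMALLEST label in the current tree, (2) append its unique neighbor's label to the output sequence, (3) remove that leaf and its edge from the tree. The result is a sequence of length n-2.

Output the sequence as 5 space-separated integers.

Step 1: leaves = {2,3}. Remove smallest leaf 2, emit neighbor 7.
Step 2: leaves = {3,7}. Remove smallest leaf 3, emit neighbor 1.
Step 3: leaves = {1,7}. Remove smallest leaf 1, emit neighbor 6.
Step 4: leaves = {6,7}. Remove smallest leaf 6, emit neighbor 5.
Step 5: leaves = {5,7}. Remove smallest leaf 5, emit neighbor 4.
Done: 2 vertices remain (4, 7). Sequence = [7 1 6 5 4]

Answer: 7 1 6 5 4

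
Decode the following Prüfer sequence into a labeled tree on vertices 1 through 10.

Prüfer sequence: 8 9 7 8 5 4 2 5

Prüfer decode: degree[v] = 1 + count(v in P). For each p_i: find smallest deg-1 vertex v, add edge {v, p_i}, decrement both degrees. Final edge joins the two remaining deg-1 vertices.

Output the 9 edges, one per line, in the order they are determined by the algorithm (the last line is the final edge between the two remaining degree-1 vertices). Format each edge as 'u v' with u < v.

Initial degrees: {1:1, 2:2, 3:1, 4:2, 5:3, 6:1, 7:2, 8:3, 9:2, 10:1}
Step 1: smallest deg-1 vertex = 1, p_1 = 8. Add edge {1,8}. Now deg[1]=0, deg[8]=2.
Step 2: smallest deg-1 vertex = 3, p_2 = 9. Add edge {3,9}. Now deg[3]=0, deg[9]=1.
Step 3: smallest deg-1 vertex = 6, p_3 = 7. Add edge {6,7}. Now deg[6]=0, deg[7]=1.
Step 4: smallest deg-1 vertex = 7, p_4 = 8. Add edge {7,8}. Now deg[7]=0, deg[8]=1.
Step 5: smallest deg-1 vertex = 8, p_5 = 5. Add edge {5,8}. Now deg[8]=0, deg[5]=2.
Step 6: smallest deg-1 vertex = 9, p_6 = 4. Add edge {4,9}. Now deg[9]=0, deg[4]=1.
Step 7: smallest deg-1 vertex = 4, p_7 = 2. Add edge {2,4}. Now deg[4]=0, deg[2]=1.
Step 8: smallest deg-1 vertex = 2, p_8 = 5. Add edge {2,5}. Now deg[2]=0, deg[5]=1.
Final: two remaining deg-1 vertices are 5, 10. Add edge {5,10}.

Answer: 1 8
3 9
6 7
7 8
5 8
4 9
2 4
2 5
5 10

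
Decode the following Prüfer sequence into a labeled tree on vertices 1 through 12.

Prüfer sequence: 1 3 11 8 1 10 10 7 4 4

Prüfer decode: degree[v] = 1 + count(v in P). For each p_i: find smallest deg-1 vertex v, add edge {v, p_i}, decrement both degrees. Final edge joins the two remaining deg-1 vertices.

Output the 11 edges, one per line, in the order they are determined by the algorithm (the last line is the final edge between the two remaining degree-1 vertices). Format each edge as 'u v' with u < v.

Answer: 1 2
3 5
3 11
6 8
1 8
1 10
9 10
7 10
4 7
4 11
4 12

Derivation:
Initial degrees: {1:3, 2:1, 3:2, 4:3, 5:1, 6:1, 7:2, 8:2, 9:1, 10:3, 11:2, 12:1}
Step 1: smallest deg-1 vertex = 2, p_1 = 1. Add edge {1,2}. Now deg[2]=0, deg[1]=2.
Step 2: smallest deg-1 vertex = 5, p_2 = 3. Add edge {3,5}. Now deg[5]=0, deg[3]=1.
Step 3: smallest deg-1 vertex = 3, p_3 = 11. Add edge {3,11}. Now deg[3]=0, deg[11]=1.
Step 4: smallest deg-1 vertex = 6, p_4 = 8. Add edge {6,8}. Now deg[6]=0, deg[8]=1.
Step 5: smallest deg-1 vertex = 8, p_5 = 1. Add edge {1,8}. Now deg[8]=0, deg[1]=1.
Step 6: smallest deg-1 vertex = 1, p_6 = 10. Add edge {1,10}. Now deg[1]=0, deg[10]=2.
Step 7: smallest deg-1 vertex = 9, p_7 = 10. Add edge {9,10}. Now deg[9]=0, deg[10]=1.
Step 8: smallest deg-1 vertex = 10, p_8 = 7. Add edge {7,10}. Now deg[10]=0, deg[7]=1.
Step 9: smallest deg-1 vertex = 7, p_9 = 4. Add edge {4,7}. Now deg[7]=0, deg[4]=2.
Step 10: smallest deg-1 vertex = 11, p_10 = 4. Add edge {4,11}. Now deg[11]=0, deg[4]=1.
Final: two remaining deg-1 vertices are 4, 12. Add edge {4,12}.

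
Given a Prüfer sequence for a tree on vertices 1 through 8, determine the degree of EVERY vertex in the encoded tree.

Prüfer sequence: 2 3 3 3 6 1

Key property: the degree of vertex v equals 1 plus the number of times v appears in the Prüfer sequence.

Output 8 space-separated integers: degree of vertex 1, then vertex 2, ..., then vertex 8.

p_1 = 2: count[2] becomes 1
p_2 = 3: count[3] becomes 1
p_3 = 3: count[3] becomes 2
p_4 = 3: count[3] becomes 3
p_5 = 6: count[6] becomes 1
p_6 = 1: count[1] becomes 1
Degrees (1 + count): deg[1]=1+1=2, deg[2]=1+1=2, deg[3]=1+3=4, deg[4]=1+0=1, deg[5]=1+0=1, deg[6]=1+1=2, deg[7]=1+0=1, deg[8]=1+0=1

Answer: 2 2 4 1 1 2 1 1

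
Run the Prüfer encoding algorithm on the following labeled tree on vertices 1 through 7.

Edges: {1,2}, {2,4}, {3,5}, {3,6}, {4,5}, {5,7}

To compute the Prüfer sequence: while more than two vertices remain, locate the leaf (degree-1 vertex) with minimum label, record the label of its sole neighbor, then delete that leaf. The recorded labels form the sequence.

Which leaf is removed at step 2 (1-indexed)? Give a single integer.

Answer: 2

Derivation:
Step 1: current leaves = {1,6,7}. Remove leaf 1 (neighbor: 2).
Step 2: current leaves = {2,6,7}. Remove leaf 2 (neighbor: 4).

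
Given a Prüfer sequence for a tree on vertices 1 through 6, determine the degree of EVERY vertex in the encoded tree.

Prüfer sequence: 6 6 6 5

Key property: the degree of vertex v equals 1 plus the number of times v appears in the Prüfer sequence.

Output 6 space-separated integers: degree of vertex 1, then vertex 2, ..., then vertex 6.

p_1 = 6: count[6] becomes 1
p_2 = 6: count[6] becomes 2
p_3 = 6: count[6] becomes 3
p_4 = 5: count[5] becomes 1
Degrees (1 + count): deg[1]=1+0=1, deg[2]=1+0=1, deg[3]=1+0=1, deg[4]=1+0=1, deg[5]=1+1=2, deg[6]=1+3=4

Answer: 1 1 1 1 2 4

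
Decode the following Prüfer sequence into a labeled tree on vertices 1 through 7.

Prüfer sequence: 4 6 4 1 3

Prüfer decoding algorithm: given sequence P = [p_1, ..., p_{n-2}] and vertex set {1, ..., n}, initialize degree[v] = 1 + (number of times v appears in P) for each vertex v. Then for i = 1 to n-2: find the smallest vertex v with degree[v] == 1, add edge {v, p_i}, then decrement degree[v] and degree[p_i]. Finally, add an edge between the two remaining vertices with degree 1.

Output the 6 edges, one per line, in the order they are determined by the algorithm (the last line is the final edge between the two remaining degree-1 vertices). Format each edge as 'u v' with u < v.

Answer: 2 4
5 6
4 6
1 4
1 3
3 7

Derivation:
Initial degrees: {1:2, 2:1, 3:2, 4:3, 5:1, 6:2, 7:1}
Step 1: smallest deg-1 vertex = 2, p_1 = 4. Add edge {2,4}. Now deg[2]=0, deg[4]=2.
Step 2: smallest deg-1 vertex = 5, p_2 = 6. Add edge {5,6}. Now deg[5]=0, deg[6]=1.
Step 3: smallest deg-1 vertex = 6, p_3 = 4. Add edge {4,6}. Now deg[6]=0, deg[4]=1.
Step 4: smallest deg-1 vertex = 4, p_4 = 1. Add edge {1,4}. Now deg[4]=0, deg[1]=1.
Step 5: smallest deg-1 vertex = 1, p_5 = 3. Add edge {1,3}. Now deg[1]=0, deg[3]=1.
Final: two remaining deg-1 vertices are 3, 7. Add edge {3,7}.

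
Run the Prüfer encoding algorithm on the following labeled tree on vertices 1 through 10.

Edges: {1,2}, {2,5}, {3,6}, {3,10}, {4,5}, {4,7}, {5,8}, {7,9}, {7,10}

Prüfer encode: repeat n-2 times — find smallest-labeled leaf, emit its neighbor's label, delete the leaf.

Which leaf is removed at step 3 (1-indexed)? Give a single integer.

Answer: 6

Derivation:
Step 1: current leaves = {1,6,8,9}. Remove leaf 1 (neighbor: 2).
Step 2: current leaves = {2,6,8,9}. Remove leaf 2 (neighbor: 5).
Step 3: current leaves = {6,8,9}. Remove leaf 6 (neighbor: 3).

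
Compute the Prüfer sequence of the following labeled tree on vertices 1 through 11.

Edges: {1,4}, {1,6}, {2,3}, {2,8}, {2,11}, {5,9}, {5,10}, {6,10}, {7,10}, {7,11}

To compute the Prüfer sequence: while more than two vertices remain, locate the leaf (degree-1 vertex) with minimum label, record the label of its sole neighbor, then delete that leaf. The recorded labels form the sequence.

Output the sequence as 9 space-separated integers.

Answer: 2 1 6 10 2 11 5 10 7

Derivation:
Step 1: leaves = {3,4,8,9}. Remove smallest leaf 3, emit neighbor 2.
Step 2: leaves = {4,8,9}. Remove smallest leaf 4, emit neighbor 1.
Step 3: leaves = {1,8,9}. Remove smallest leaf 1, emit neighbor 6.
Step 4: leaves = {6,8,9}. Remove smallest leaf 6, emit neighbor 10.
Step 5: leaves = {8,9}. Remove smallest leaf 8, emit neighbor 2.
Step 6: leaves = {2,9}. Remove smallest leaf 2, emit neighbor 11.
Step 7: leaves = {9,11}. Remove smallest leaf 9, emit neighbor 5.
Step 8: leaves = {5,11}. Remove smallest leaf 5, emit neighbor 10.
Step 9: leaves = {10,11}. Remove smallest leaf 10, emit neighbor 7.
Done: 2 vertices remain (7, 11). Sequence = [2 1 6 10 2 11 5 10 7]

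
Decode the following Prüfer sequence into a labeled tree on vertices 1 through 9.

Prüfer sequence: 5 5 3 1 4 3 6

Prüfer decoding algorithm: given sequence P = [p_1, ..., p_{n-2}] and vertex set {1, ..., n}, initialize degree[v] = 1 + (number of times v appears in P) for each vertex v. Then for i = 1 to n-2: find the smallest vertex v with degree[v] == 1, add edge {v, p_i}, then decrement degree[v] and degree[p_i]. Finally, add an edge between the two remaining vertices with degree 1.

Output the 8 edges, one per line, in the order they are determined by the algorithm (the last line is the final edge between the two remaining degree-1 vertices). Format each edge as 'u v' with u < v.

Initial degrees: {1:2, 2:1, 3:3, 4:2, 5:3, 6:2, 7:1, 8:1, 9:1}
Step 1: smallest deg-1 vertex = 2, p_1 = 5. Add edge {2,5}. Now deg[2]=0, deg[5]=2.
Step 2: smallest deg-1 vertex = 7, p_2 = 5. Add edge {5,7}. Now deg[7]=0, deg[5]=1.
Step 3: smallest deg-1 vertex = 5, p_3 = 3. Add edge {3,5}. Now deg[5]=0, deg[3]=2.
Step 4: smallest deg-1 vertex = 8, p_4 = 1. Add edge {1,8}. Now deg[8]=0, deg[1]=1.
Step 5: smallest deg-1 vertex = 1, p_5 = 4. Add edge {1,4}. Now deg[1]=0, deg[4]=1.
Step 6: smallest deg-1 vertex = 4, p_6 = 3. Add edge {3,4}. Now deg[4]=0, deg[3]=1.
Step 7: smallest deg-1 vertex = 3, p_7 = 6. Add edge {3,6}. Now deg[3]=0, deg[6]=1.
Final: two remaining deg-1 vertices are 6, 9. Add edge {6,9}.

Answer: 2 5
5 7
3 5
1 8
1 4
3 4
3 6
6 9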